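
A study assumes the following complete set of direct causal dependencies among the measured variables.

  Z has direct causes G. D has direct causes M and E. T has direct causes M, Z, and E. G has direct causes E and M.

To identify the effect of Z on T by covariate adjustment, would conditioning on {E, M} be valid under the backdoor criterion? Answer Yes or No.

Backdoor paths from Z to T (paths whose first edge points into Z):
  P1: Z <- G <- M -> T
  P2: Z <- G <- M -> D <- E -> T
  P3: Z <- G <- E -> T
  P4: Z <- G <- E -> D <- M -> T
Condition 1 (no descendant of Z in the set): holds — descendants of Z are {T}; none are in {E, M}.
Condition 2 (every backdoor path blocked by {E, M}):
  P1: blocked at fork node M ∈ conditioning set.
  P2: blocked at fork node M ∈ conditioning set.
  P3: blocked at fork node E ∈ conditioning set.
  P4: blocked at fork node E ∈ conditioning set.
{E, M} satisfies the backdoor criterion.

Yes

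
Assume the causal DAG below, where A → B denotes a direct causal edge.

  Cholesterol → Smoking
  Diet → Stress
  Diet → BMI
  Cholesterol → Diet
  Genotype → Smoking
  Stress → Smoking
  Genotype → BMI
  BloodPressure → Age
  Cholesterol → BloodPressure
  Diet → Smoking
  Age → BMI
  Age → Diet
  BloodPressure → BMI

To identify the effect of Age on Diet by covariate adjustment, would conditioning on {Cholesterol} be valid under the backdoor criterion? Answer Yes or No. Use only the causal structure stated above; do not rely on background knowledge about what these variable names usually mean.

Backdoor paths from Age to Diet (paths whose first edge points into Age):
  P1: Age <- BloodPressure <- Cholesterol -> Diet
  P2: Age <- BloodPressure <- Cholesterol -> Smoking <- Genotype -> BMI <- Diet
  P3: Age <- BloodPressure <- Cholesterol -> Smoking <- Diet
  P4: Age <- BloodPressure <- Cholesterol -> Smoking <- Stress <- Diet
  P5: Age <- BloodPressure -> BMI <- Genotype -> Smoking <- Cholesterol -> Diet
  P6: Age <- BloodPressure -> BMI <- Genotype -> Smoking <- Diet
  P7: Age <- BloodPressure -> BMI <- Genotype -> Smoking <- Stress <- Diet
  P8: Age <- BloodPressure -> BMI <- Diet
Condition 1 (no descendant of Age in the set): holds — descendants of Age are {BMI, Diet, Smoking, Stress}; none are in {Cholesterol}.
Condition 2 (every backdoor path blocked by {Cholesterol}):
  P1: blocked at fork node Cholesterol ∈ conditioning set.
  P2: blocked at fork node Cholesterol ∈ conditioning set.
  P3: blocked at fork node Cholesterol ∈ conditioning set.
  P4: blocked at fork node Cholesterol ∈ conditioning set.
  P5: blocked at collider BMI (neither it nor any descendant is in the conditioning set).
  P6: blocked at collider BMI (neither it nor any descendant is in the conditioning set).
  P7: blocked at collider BMI (neither it nor any descendant is in the conditioning set).
  P8: blocked at collider BMI (neither it nor any descendant is in the conditioning set).
{Cholesterol} satisfies the backdoor criterion.

Yes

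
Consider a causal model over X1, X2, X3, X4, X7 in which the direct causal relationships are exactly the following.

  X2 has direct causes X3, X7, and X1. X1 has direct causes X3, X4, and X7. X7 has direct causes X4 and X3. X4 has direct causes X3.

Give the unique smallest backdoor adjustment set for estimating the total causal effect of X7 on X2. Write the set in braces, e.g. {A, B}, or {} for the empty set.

{X3, X4}

Variables eligible for adjustment (non-descendants of X7, excluding X7 and X2): {X3, X4}.
Backdoor paths from X7 to X2:
  P1: X7 <- X3 -> X4 -> X1 -> X2
  P2: X7 <- X3 -> X1 -> X2
  P3: X7 <- X3 -> X2
  P4: X7 <- X4 <- X3 -> X1 -> X2
  P5: X7 <- X4 <- X3 -> X2
  P6: X7 <- X4 -> X1 <- X3 -> X2
  P7: X7 <- X4 -> X1 -> X2
The empty set is not sufficient: P1 (X7 <- X3 -> X4 -> X1 -> X2) has no collider blocking it and no conditioned non-collider, so it is open.
Try {X3, X4}:
  P1: blocked at fork node X3 ∈ conditioning set.
  P2: blocked at fork node X3 ∈ conditioning set.
  P3: blocked at fork node X3 ∈ conditioning set.
  P4: blocked at chain node X4 ∈ conditioning set.
  P5: blocked at chain node X4 ∈ conditioning set.
  P6: blocked at fork node X4 ∈ conditioning set.
  P7: blocked at fork node X4 ∈ conditioning set.
{X3, X4} contains no descendant of X7 and blocks every backdoor path.
Every element of {X3, X4} is needed (dropping X3 leaves P2 open; dropping X4 leaves P7 open), so no proper subset is valid.
Among all size-2 subsets of the eligible variables, only {X3, X4} blocks every backdoor path, so it is the unique smallest valid adjustment set.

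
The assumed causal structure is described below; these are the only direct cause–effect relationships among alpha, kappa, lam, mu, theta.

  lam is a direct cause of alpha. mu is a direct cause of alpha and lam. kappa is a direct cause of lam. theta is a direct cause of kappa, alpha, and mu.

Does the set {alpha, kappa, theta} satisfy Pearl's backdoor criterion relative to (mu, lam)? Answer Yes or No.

Backdoor paths from mu to lam (paths whose first edge points into mu):
  P1: mu <- theta -> kappa -> lam
  P2: mu <- theta -> alpha <- lam
Condition 1 (no descendant of mu in the set): FAILS — alpha is a descendant of mu.
Condition 2 (every backdoor path blocked by {alpha, kappa, theta}):
  P1: blocked at fork node theta ∈ conditioning set.
  P2: blocked at fork node theta ∈ conditioning set.
{alpha, kappa, theta} does not satisfy the backdoor criterion.

No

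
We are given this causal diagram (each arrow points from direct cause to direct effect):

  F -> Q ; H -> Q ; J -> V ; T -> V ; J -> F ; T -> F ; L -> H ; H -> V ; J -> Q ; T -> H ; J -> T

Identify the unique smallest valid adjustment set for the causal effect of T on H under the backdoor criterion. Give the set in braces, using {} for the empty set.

{}

Variables eligible for adjustment (non-descendants of T, excluding T and H): {J, L}.
Backdoor paths from T to H:
  P1: T <- J -> V <- H
  P2: T <- J -> F -> Q <- H
  P3: T <- J -> Q <- H
Each backdoor path contains an unconditioned collider, so every path is already blocked with the empty conditioning set:
  P1: blocked at collider V (neither it nor any descendant is in the conditioning set).
  P2: blocked at collider Q (neither it nor any descendant is in the conditioning set).
  P3: blocked at collider Q (neither it nor any descendant is in the conditioning set).
The empty set is therefore the unique smallest valid set.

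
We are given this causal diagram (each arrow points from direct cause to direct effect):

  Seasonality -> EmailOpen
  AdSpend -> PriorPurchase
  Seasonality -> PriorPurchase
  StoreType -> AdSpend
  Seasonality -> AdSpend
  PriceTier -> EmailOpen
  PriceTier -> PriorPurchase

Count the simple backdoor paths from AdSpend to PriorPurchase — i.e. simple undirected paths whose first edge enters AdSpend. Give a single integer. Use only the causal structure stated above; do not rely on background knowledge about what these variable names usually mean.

A backdoor path from AdSpend to PriorPurchase is any simple undirected path whose first edge points into AdSpend (i.e. leaves AdSpend via a parent).
Parents of AdSpend: {Seasonality, StoreType}.
Enumerating:
  P1: AdSpend <- Seasonality -> EmailOpen <- PriceTier -> PriorPurchase
  P2: AdSpend <- Seasonality -> PriorPurchase
That exhausts the simple backdoor paths. Count: 2.

2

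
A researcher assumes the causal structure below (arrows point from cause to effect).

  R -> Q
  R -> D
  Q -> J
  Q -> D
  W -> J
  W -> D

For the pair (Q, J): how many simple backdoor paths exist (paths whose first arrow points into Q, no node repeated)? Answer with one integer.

1

A backdoor path from Q to J is any simple undirected path whose first edge points into Q (i.e. leaves Q via a parent).
Parents of Q: {R}.
Enumerating:
  P1: Q <- R -> D <- W -> J
That exhausts the simple backdoor paths. Count: 1.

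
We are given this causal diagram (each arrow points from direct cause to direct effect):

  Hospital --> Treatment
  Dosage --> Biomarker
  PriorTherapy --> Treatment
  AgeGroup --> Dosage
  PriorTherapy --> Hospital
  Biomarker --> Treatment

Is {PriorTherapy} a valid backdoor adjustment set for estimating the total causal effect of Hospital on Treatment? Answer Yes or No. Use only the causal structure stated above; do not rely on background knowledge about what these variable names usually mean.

Backdoor paths from Hospital to Treatment (paths whose first edge points into Hospital):
  P1: Hospital <- PriorTherapy -> Treatment
Condition 1 (no descendant of Hospital in the set): holds — descendants of Hospital are {Treatment}; none are in {PriorTherapy}.
Condition 2 (every backdoor path blocked by {PriorTherapy}):
  P1: blocked at fork node PriorTherapy ∈ conditioning set.
{PriorTherapy} satisfies the backdoor criterion.

Yes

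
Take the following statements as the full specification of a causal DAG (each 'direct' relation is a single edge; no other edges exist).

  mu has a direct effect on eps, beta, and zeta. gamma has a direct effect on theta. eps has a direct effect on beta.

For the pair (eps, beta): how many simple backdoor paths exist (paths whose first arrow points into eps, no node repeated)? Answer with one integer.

1

A backdoor path from eps to beta is any simple undirected path whose first edge points into eps (i.e. leaves eps via a parent).
Parents of eps: {mu}.
Enumerating:
  P1: eps <- mu -> beta
That exhausts the simple backdoor paths. Count: 1.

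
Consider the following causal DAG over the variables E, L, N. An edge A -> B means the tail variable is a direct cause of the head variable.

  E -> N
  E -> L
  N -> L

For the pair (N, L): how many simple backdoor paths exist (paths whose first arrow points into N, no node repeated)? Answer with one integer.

1

A backdoor path from N to L is any simple undirected path whose first edge points into N (i.e. leaves N via a parent).
Parents of N: {E}.
Enumerating:
  P1: N <- E -> L
That exhausts the simple backdoor paths. Count: 1.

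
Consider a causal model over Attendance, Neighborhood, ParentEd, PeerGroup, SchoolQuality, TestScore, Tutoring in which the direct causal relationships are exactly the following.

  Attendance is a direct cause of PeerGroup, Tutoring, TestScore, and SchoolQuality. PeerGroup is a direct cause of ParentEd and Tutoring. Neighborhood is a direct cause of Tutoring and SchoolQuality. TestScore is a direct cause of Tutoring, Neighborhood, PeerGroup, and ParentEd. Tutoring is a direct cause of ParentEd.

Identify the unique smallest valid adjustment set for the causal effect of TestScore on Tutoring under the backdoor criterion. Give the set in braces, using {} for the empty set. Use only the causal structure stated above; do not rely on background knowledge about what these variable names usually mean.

{Attendance}

Variables eligible for adjustment (non-descendants of TestScore, excluding TestScore and Tutoring): {Attendance}.
Backdoor paths from TestScore to Tutoring:
  P1: TestScore <- Attendance -> PeerGroup -> Tutoring
  P2: TestScore <- Attendance -> PeerGroup -> ParentEd <- Tutoring
  P3: TestScore <- Attendance -> Tutoring
  P4: TestScore <- Attendance -> SchoolQuality <- Neighborhood -> Tutoring
The empty set is not sufficient: P1 (TestScore <- Attendance -> PeerGroup -> Tutoring) has no collider blocking it and no conditioned non-collider, so it is open.
Try {Attendance}:
  P1: blocked at fork node Attendance ∈ conditioning set.
  P2: blocked at fork node Attendance ∈ conditioning set.
  P3: blocked at fork node Attendance ∈ conditioning set.
  P4: blocked at fork node Attendance ∈ conditioning set.
{Attendance} contains no descendant of TestScore and blocks every backdoor path.
{Attendance} is the unique smallest valid adjustment set.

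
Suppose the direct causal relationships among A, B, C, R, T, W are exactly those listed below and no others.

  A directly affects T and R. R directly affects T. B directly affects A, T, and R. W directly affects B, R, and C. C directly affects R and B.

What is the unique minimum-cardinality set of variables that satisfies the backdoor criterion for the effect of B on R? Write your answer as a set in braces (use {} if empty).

{C, W}

Variables eligible for adjustment (non-descendants of B, excluding B and R): {C, W}.
Backdoor paths from B to R:
  P1: B <- W -> C -> R
  P2: B <- W -> R
  P3: B <- C <- W -> R
  P4: B <- C -> R
The empty set is not sufficient: P1 (B <- W -> C -> R) has no collider blocking it and no conditioned non-collider, so it is open.
Try {C, W}:
  P1: blocked at fork node W ∈ conditioning set.
  P2: blocked at fork node W ∈ conditioning set.
  P3: blocked at chain node C ∈ conditioning set.
  P4: blocked at fork node C ∈ conditioning set.
{C, W} contains no descendant of B and blocks every backdoor path.
Every element of {C, W} is needed (dropping C leaves P4 open; dropping W leaves P2 open), so no proper subset is valid.
Among all size-2 subsets of the eligible variables, only {C, W} blocks every backdoor path, so it is the unique smallest valid adjustment set.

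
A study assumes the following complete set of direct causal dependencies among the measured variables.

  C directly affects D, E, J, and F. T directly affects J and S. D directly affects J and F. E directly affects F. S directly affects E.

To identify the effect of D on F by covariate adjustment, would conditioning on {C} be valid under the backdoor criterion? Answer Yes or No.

Yes

Backdoor paths from D to F (paths whose first edge points into D):
  P1: D <- C -> E -> F
  P2: D <- C -> J <- T -> S -> E -> F
  P3: D <- C -> F
Condition 1 (no descendant of D in the set): holds — descendants of D are {F, J}; none are in {C}.
Condition 2 (every backdoor path blocked by {C}):
  P1: blocked at fork node C ∈ conditioning set.
  P2: blocked at fork node C ∈ conditioning set.
  P3: blocked at fork node C ∈ conditioning set.
{C} satisfies the backdoor criterion.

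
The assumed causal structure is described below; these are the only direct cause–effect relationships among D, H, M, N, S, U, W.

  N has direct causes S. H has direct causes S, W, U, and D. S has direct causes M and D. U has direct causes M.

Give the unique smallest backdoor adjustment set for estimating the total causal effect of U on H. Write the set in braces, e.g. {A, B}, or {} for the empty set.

{M}

Variables eligible for adjustment (non-descendants of U, excluding U and H): {D, M, N, S, W}.
Backdoor paths from U to H:
  P1: U <- M -> S <- D -> H
  P2: U <- M -> S -> H
The empty set is not sufficient: P2 (U <- M -> S -> H) has no collider blocking it and no conditioned non-collider, so it is open.
Try {M}:
  P1: blocked at fork node M ∈ conditioning set.
  P2: blocked at fork node M ∈ conditioning set.
{M} contains no descendant of U and blocks every backdoor path.
No other singleton works — e.g. {D} leaves P2 open — so {M} is the unique smallest valid adjustment set.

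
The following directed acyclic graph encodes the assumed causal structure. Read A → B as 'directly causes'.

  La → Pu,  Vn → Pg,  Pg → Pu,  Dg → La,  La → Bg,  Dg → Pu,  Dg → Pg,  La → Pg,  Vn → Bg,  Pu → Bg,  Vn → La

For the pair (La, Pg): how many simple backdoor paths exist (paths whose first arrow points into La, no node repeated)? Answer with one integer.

6

A backdoor path from La to Pg is any simple undirected path whose first edge points into La (i.e. leaves La via a parent).
Parents of La: {Dg, Vn}.
Enumerating:
  P1: La <- Dg -> Pg
  P2: La <- Dg -> Pu <- Pg
  P3: La <- Dg -> Pu -> Bg <- Vn -> Pg
  P4: La <- Vn -> Pg
  P5: La <- Vn -> Bg <- Pu <- Dg -> Pg
  P6: La <- Vn -> Bg <- Pu <- Pg
That exhausts the simple backdoor paths. Count: 6.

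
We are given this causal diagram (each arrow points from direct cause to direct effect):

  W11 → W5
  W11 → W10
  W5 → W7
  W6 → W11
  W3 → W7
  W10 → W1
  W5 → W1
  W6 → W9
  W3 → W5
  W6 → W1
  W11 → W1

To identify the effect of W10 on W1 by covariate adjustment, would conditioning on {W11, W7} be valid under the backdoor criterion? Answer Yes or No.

Backdoor paths from W10 to W1 (paths whose first edge points into W10):
  P1: W10 <- W11 <- W6 -> W1
  P2: W10 <- W11 -> W5 -> W1
  P3: W10 <- W11 -> W1
Condition 1 (no descendant of W10 in the set): holds — descendants of W10 are {W1}; none are in {W11, W7}.
Condition 2 (every backdoor path blocked by {W11, W7}):
  P1: blocked at chain node W11 ∈ conditioning set.
  P2: blocked at fork node W11 ∈ conditioning set.
  P3: blocked at fork node W11 ∈ conditioning set.
{W11, W7} satisfies the backdoor criterion.

Yes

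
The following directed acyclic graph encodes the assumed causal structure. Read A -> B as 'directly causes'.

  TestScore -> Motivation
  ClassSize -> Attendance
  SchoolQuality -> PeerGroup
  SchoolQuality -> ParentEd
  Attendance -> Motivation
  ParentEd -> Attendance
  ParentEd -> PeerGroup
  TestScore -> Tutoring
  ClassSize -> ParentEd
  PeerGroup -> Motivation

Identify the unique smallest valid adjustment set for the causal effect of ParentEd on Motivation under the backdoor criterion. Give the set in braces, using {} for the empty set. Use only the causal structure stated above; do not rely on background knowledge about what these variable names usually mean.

Variables eligible for adjustment (non-descendants of ParentEd, excluding ParentEd and Motivation): {ClassSize, SchoolQuality, TestScore, Tutoring}.
Backdoor paths from ParentEd to Motivation:
  P1: ParentEd <- SchoolQuality -> PeerGroup -> Motivation
  P2: ParentEd <- ClassSize -> Attendance -> Motivation
The empty set is not sufficient: P1 (ParentEd <- SchoolQuality -> PeerGroup -> Motivation) has no collider blocking it and no conditioned non-collider, so it is open.
Try {ClassSize, SchoolQuality}:
  P1: blocked at fork node SchoolQuality ∈ conditioning set.
  P2: blocked at fork node ClassSize ∈ conditioning set.
{ClassSize, SchoolQuality} contains no descendant of ParentEd and blocks every backdoor path.
Every element of {ClassSize, SchoolQuality} is needed (dropping ClassSize leaves P2 open; dropping SchoolQuality leaves P1 open), so no proper subset is valid.
Among all size-2 subsets of the eligible variables, only {ClassSize, SchoolQuality} blocks every backdoor path, so it is the unique smallest valid adjustment set.

{ClassSize, SchoolQuality}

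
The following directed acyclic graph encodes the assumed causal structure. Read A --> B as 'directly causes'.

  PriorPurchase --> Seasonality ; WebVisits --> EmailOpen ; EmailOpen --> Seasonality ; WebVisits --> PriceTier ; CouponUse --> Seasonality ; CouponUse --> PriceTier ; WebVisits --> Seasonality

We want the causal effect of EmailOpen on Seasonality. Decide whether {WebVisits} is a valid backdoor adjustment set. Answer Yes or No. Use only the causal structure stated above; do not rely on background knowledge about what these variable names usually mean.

Backdoor paths from EmailOpen to Seasonality (paths whose first edge points into EmailOpen):
  P1: EmailOpen <- WebVisits -> Seasonality
  P2: EmailOpen <- WebVisits -> PriceTier <- CouponUse -> Seasonality
Condition 1 (no descendant of EmailOpen in the set): holds — descendants of EmailOpen are {Seasonality}; none are in {WebVisits}.
Condition 2 (every backdoor path blocked by {WebVisits}):
  P1: blocked at fork node WebVisits ∈ conditioning set.
  P2: blocked at fork node WebVisits ∈ conditioning set.
{WebVisits} satisfies the backdoor criterion.

Yes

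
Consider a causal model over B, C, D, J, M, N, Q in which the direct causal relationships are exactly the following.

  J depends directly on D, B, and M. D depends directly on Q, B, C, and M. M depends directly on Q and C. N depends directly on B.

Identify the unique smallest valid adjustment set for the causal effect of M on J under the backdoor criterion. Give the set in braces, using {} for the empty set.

{C, Q}

Variables eligible for adjustment (non-descendants of M, excluding M and J): {B, C, N, Q}.
Backdoor paths from M to J:
  P1: M <- C -> D <- B -> J
  P2: M <- C -> D -> J
  P3: M <- Q -> D <- B -> J
  P4: M <- Q -> D -> J
The empty set is not sufficient: P2 (M <- C -> D -> J) has no collider blocking it and no conditioned non-collider, so it is open.
Try {C, Q}:
  P1: blocked at fork node C ∈ conditioning set.
  P2: blocked at fork node C ∈ conditioning set.
  P3: blocked at fork node Q ∈ conditioning set.
  P4: blocked at fork node Q ∈ conditioning set.
{C, Q} contains no descendant of M and blocks every backdoor path.
Every element of {C, Q} is needed (dropping C leaves P2 open; dropping Q leaves P4 open), so no proper subset is valid.
Among all size-2 subsets of the eligible variables, only {C, Q} blocks every backdoor path, so it is the unique smallest valid adjustment set.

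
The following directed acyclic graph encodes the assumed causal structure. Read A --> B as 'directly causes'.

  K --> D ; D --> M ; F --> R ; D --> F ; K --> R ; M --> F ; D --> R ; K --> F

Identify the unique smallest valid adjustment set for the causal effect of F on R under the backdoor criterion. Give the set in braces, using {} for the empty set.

{D, K}

Variables eligible for adjustment (non-descendants of F, excluding F and R): {D, K, M}.
Backdoor paths from F to R:
  P1: F <- K -> D -> R
  P2: F <- K -> R
  P3: F <- D <- K -> R
  P4: F <- D -> R
  P5: F <- M <- D <- K -> R
  P6: F <- M <- D -> R
The empty set is not sufficient: P1 (F <- K -> D -> R) has no collider blocking it and no conditioned non-collider, so it is open.
Try {D, K}:
  P1: blocked at fork node K ∈ conditioning set.
  P2: blocked at fork node K ∈ conditioning set.
  P3: blocked at chain node D ∈ conditioning set.
  P4: blocked at fork node D ∈ conditioning set.
  P5: blocked at chain node D ∈ conditioning set.
  P6: blocked at fork node D ∈ conditioning set.
{D, K} contains no descendant of F and blocks every backdoor path.
Every element of {D, K} is needed (dropping D leaves P4 open; dropping K leaves P2 open), so no proper subset is valid.
Among all size-2 subsets of the eligible variables, only {D, K} blocks every backdoor path, so it is the unique smallest valid adjustment set.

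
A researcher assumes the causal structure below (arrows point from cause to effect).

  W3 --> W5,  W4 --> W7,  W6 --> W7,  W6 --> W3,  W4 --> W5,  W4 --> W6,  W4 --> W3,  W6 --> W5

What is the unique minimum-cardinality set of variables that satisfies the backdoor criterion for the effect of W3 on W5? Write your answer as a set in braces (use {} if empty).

Variables eligible for adjustment (non-descendants of W3, excluding W3 and W5): {W4, W6, W7}.
Backdoor paths from W3 to W5:
  P1: W3 <- W4 -> W6 -> W5
  P2: W3 <- W4 -> W5
  P3: W3 <- W4 -> W7 <- W6 -> W5
  P4: W3 <- W6 <- W4 -> W5
  P5: W3 <- W6 -> W5
  P6: W3 <- W6 -> W7 <- W4 -> W5
The empty set is not sufficient: P1 (W3 <- W4 -> W6 -> W5) has no collider blocking it and no conditioned non-collider, so it is open.
Try {W4, W6}:
  P1: blocked at fork node W4 ∈ conditioning set.
  P2: blocked at fork node W4 ∈ conditioning set.
  P3: blocked at fork node W4 ∈ conditioning set.
  P4: blocked at chain node W6 ∈ conditioning set.
  P5: blocked at fork node W6 ∈ conditioning set.
  P6: blocked at fork node W6 ∈ conditioning set.
{W4, W6} contains no descendant of W3 and blocks every backdoor path.
Every element of {W4, W6} is needed (dropping W4 leaves P2 open; dropping W6 leaves P5 open), so no proper subset is valid.
Among all size-2 subsets of the eligible variables, only {W4, W6} blocks every backdoor path, so it is the unique smallest valid adjustment set.

{W4, W6}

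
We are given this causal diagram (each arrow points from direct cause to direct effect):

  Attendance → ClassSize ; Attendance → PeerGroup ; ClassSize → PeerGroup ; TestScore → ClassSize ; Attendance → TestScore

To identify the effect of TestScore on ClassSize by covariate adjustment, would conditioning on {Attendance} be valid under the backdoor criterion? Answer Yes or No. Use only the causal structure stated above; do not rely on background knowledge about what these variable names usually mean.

Backdoor paths from TestScore to ClassSize (paths whose first edge points into TestScore):
  P1: TestScore <- Attendance -> ClassSize
  P2: TestScore <- Attendance -> PeerGroup <- ClassSize
Condition 1 (no descendant of TestScore in the set): holds — descendants of TestScore are {ClassSize, PeerGroup}; none are in {Attendance}.
Condition 2 (every backdoor path blocked by {Attendance}):
  P1: blocked at fork node Attendance ∈ conditioning set.
  P2: blocked at fork node Attendance ∈ conditioning set.
{Attendance} satisfies the backdoor criterion.

Yes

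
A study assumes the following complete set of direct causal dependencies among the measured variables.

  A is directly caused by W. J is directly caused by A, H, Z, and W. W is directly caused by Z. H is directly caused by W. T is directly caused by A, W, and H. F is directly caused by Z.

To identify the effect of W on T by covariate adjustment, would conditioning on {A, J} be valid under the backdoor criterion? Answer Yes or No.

Backdoor paths from W to T (paths whose first edge points into W):
  P1: W <- Z -> J <- H -> T
  P2: W <- Z -> J <- A -> T
Condition 1 (no descendant of W in the set): FAILS — A and J are descendants of W.
Condition 2 (every backdoor path blocked by {A, J}):
  P1: open — collider(s) J are conditioned on (or have a conditioned descendant) and no non-collider on the path is in the set.
  P2: blocked at fork node A ∈ conditioning set.
{A, J} does not satisfy the backdoor criterion.

No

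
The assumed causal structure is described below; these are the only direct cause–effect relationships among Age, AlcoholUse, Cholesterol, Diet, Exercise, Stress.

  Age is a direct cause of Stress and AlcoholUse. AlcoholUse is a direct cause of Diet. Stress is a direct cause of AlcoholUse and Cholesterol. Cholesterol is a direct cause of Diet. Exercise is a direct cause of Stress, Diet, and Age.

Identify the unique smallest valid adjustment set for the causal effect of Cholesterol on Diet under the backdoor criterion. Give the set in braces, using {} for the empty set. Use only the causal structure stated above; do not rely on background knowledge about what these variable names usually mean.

{Stress}

Variables eligible for adjustment (non-descendants of Cholesterol, excluding Cholesterol and Diet): {Age, AlcoholUse, Exercise, Stress}.
Backdoor paths from Cholesterol to Diet:
  P1: Cholesterol <- Stress <- Exercise -> Age -> AlcoholUse -> Diet
  P2: Cholesterol <- Stress <- Exercise -> Diet
  P3: Cholesterol <- Stress <- Age <- Exercise -> Diet
  P4: Cholesterol <- Stress <- Age -> AlcoholUse -> Diet
  P5: Cholesterol <- Stress -> AlcoholUse <- Age <- Exercise -> Diet
  P6: Cholesterol <- Stress -> AlcoholUse -> Diet
The empty set is not sufficient: P1 (Cholesterol <- Stress <- Exercise -> Age -> AlcoholUse -> Diet) has no collider blocking it and no conditioned non-collider, so it is open.
Try {Stress}:
  P1: blocked at chain node Stress ∈ conditioning set.
  P2: blocked at chain node Stress ∈ conditioning set.
  P3: blocked at chain node Stress ∈ conditioning set.
  P4: blocked at chain node Stress ∈ conditioning set.
  P5: blocked at fork node Stress ∈ conditioning set.
  P6: blocked at fork node Stress ∈ conditioning set.
{Stress} contains no descendant of Cholesterol and blocks every backdoor path.
No other singleton works — e.g. {Exercise} leaves P4 open — so {Stress} is the unique smallest valid adjustment set.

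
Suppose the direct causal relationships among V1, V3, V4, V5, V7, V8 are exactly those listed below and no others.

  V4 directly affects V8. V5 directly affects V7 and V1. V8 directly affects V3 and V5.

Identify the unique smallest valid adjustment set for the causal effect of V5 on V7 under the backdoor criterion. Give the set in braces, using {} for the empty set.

Variables eligible for adjustment (non-descendants of V5, excluding V5 and V7): {V3, V4, V8}.
Backdoor paths from V5 to V7:
  (none)
With no backdoor paths the empty set already satisfies the criterion, and it is trivially minimal.

{}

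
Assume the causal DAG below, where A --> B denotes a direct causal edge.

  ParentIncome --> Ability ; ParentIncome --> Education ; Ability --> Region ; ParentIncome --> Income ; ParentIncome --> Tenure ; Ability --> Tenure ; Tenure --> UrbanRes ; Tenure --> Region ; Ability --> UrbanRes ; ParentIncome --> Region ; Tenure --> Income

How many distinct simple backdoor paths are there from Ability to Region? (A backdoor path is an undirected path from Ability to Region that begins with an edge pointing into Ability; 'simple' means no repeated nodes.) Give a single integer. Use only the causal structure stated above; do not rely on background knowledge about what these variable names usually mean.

3

A backdoor path from Ability to Region is any simple undirected path whose first edge points into Ability (i.e. leaves Ability via a parent).
Parents of Ability: {ParentIncome}.
Enumerating:
  P1: Ability <- ParentIncome -> Tenure -> Region
  P2: Ability <- ParentIncome -> Income <- Tenure -> Region
  P3: Ability <- ParentIncome -> Region
That exhausts the simple backdoor paths. Count: 3.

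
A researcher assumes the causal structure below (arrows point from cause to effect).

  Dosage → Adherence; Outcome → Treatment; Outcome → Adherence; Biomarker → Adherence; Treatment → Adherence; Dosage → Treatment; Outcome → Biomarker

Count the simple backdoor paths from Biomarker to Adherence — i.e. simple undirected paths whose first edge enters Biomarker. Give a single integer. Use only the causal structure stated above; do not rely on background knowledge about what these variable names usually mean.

3

A backdoor path from Biomarker to Adherence is any simple undirected path whose first edge points into Biomarker (i.e. leaves Biomarker via a parent).
Parents of Biomarker: {Outcome}.
Enumerating:
  P1: Biomarker <- Outcome -> Treatment <- Dosage -> Adherence
  P2: Biomarker <- Outcome -> Treatment -> Adherence
  P3: Biomarker <- Outcome -> Adherence
That exhausts the simple backdoor paths. Count: 3.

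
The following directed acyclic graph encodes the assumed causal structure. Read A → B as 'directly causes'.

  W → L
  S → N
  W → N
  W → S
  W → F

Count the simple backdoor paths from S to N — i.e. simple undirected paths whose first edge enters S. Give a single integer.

A backdoor path from S to N is any simple undirected path whose first edge points into S (i.e. leaves S via a parent).
Parents of S: {W}.
Enumerating:
  P1: S <- W -> N
That exhausts the simple backdoor paths. Count: 1.

1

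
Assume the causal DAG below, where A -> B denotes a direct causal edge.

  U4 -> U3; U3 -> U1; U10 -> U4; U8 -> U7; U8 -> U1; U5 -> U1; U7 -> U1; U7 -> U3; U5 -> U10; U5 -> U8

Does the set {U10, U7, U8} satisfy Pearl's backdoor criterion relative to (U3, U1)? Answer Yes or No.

Backdoor paths from U3 to U1 (paths whose first edge points into U3):
  P1: U3 <- U7 <- U8 <- U5 -> U1
  P2: U3 <- U7 <- U8 -> U1
  P3: U3 <- U7 -> U1
  P4: U3 <- U4 <- U10 <- U5 -> U8 -> U7 -> U1
  P5: U3 <- U4 <- U10 <- U5 -> U8 -> U1
  P6: U3 <- U4 <- U10 <- U5 -> U1
Condition 1 (no descendant of U3 in the set): holds — descendants of U3 are {U1}; none are in {U10, U7, U8}.
Condition 2 (every backdoor path blocked by {U10, U7, U8}):
  P1: blocked at chain node U7 ∈ conditioning set.
  P2: blocked at chain node U7 ∈ conditioning set.
  P3: blocked at fork node U7 ∈ conditioning set.
  P4: blocked at chain node U10 ∈ conditioning set.
  P5: blocked at chain node U10 ∈ conditioning set.
  P6: blocked at chain node U10 ∈ conditioning set.
{U10, U7, U8} satisfies the backdoor criterion.

Yes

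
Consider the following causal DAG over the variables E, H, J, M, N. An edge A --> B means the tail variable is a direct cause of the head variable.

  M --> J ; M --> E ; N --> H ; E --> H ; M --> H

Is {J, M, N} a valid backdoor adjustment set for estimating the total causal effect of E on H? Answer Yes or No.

Yes

Backdoor paths from E to H (paths whose first edge points into E):
  P1: E <- M -> H
Condition 1 (no descendant of E in the set): holds — descendants of E are {H}; none are in {J, M, N}.
Condition 2 (every backdoor path blocked by {J, M, N}):
  P1: blocked at fork node M ∈ conditioning set.
{J, M, N} satisfies the backdoor criterion.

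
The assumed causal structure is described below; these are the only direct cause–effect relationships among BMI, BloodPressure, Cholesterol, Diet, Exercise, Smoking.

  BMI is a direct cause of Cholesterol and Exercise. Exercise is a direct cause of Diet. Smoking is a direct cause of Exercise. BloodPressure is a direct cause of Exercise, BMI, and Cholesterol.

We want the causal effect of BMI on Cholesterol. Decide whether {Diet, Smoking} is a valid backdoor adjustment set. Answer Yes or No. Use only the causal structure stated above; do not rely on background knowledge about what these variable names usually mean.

Backdoor paths from BMI to Cholesterol (paths whose first edge points into BMI):
  P1: BMI <- BloodPressure -> Cholesterol
Condition 1 (no descendant of BMI in the set): FAILS — Diet is a descendant of BMI.
Condition 2 (every backdoor path blocked by {Diet, Smoking}):
  P1: open — no interior node is in the conditioning set.
{Diet, Smoking} does not satisfy the backdoor criterion.

No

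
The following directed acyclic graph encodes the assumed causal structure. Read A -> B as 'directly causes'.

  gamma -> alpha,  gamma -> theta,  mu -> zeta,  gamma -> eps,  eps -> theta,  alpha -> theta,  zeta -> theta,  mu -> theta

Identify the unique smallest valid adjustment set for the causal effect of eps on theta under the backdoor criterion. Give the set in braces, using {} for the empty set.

{gamma}

Variables eligible for adjustment (non-descendants of eps, excluding eps and theta): {alpha, gamma, mu, zeta}.
Backdoor paths from eps to theta:
  P1: eps <- gamma -> alpha -> theta
  P2: eps <- gamma -> theta
The empty set is not sufficient: P1 (eps <- gamma -> alpha -> theta) has no collider blocking it and no conditioned non-collider, so it is open.
Try {gamma}:
  P1: blocked at fork node gamma ∈ conditioning set.
  P2: blocked at fork node gamma ∈ conditioning set.
{gamma} contains no descendant of eps and blocks every backdoor path.
No other singleton works — e.g. {mu} leaves P1 open — so {gamma} is the unique smallest valid adjustment set.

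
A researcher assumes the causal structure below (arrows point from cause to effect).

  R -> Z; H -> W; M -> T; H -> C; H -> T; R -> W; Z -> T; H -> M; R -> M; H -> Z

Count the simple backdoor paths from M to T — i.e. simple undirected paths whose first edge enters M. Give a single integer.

A backdoor path from M to T is any simple undirected path whose first edge points into M (i.e. leaves M via a parent).
Parents of M: {H, R}.
Enumerating:
  P1: M <- R -> Z <- H -> T
  P2: M <- R -> Z -> T
  P3: M <- R -> W <- H -> Z -> T
  P4: M <- R -> W <- H -> T
  P5: M <- H -> Z -> T
  P6: M <- H -> W <- R -> Z -> T
  P7: M <- H -> T
That exhausts the simple backdoor paths. Count: 7.

7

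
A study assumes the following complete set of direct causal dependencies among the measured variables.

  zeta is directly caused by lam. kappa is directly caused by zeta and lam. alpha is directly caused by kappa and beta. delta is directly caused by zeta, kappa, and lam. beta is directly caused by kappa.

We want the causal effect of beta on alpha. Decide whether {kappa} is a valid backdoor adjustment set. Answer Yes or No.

Backdoor paths from beta to alpha (paths whose first edge points into beta):
  P1: beta <- kappa -> alpha
Condition 1 (no descendant of beta in the set): holds — descendants of beta are {alpha}; none are in {kappa}.
Condition 2 (every backdoor path blocked by {kappa}):
  P1: blocked at fork node kappa ∈ conditioning set.
{kappa} satisfies the backdoor criterion.

Yes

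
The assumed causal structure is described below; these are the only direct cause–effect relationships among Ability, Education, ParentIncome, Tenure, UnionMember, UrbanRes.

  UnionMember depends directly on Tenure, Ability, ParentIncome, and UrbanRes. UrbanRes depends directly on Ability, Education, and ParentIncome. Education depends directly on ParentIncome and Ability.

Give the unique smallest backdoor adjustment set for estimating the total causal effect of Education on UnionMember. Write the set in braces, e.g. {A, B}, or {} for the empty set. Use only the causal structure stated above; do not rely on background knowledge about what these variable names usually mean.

Variables eligible for adjustment (non-descendants of Education, excluding Education and UnionMember): {Ability, ParentIncome, Tenure}.
Backdoor paths from Education to UnionMember:
  P1: Education <- Ability -> UrbanRes <- ParentIncome -> UnionMember
  P2: Education <- Ability -> UrbanRes -> UnionMember
  P3: Education <- Ability -> UnionMember
  P4: Education <- ParentIncome -> UrbanRes <- Ability -> UnionMember
  P5: Education <- ParentIncome -> UrbanRes -> UnionMember
  P6: Education <- ParentIncome -> UnionMember
The empty set is not sufficient: P2 (Education <- Ability -> UrbanRes -> UnionMember) has no collider blocking it and no conditioned non-collider, so it is open.
Try {Ability, ParentIncome}:
  P1: blocked at fork node Ability ∈ conditioning set.
  P2: blocked at fork node Ability ∈ conditioning set.
  P3: blocked at fork node Ability ∈ conditioning set.
  P4: blocked at fork node ParentIncome ∈ conditioning set.
  P5: blocked at fork node ParentIncome ∈ conditioning set.
  P6: blocked at fork node ParentIncome ∈ conditioning set.
{Ability, ParentIncome} contains no descendant of Education and blocks every backdoor path.
Every element of {Ability, ParentIncome} is needed (dropping Ability leaves P2 open; dropping ParentIncome leaves P5 open), so no proper subset is valid.
Among all size-2 subsets of the eligible variables, only {Ability, ParentIncome} blocks every backdoor path, so it is the unique smallest valid adjustment set.

{Ability, ParentIncome}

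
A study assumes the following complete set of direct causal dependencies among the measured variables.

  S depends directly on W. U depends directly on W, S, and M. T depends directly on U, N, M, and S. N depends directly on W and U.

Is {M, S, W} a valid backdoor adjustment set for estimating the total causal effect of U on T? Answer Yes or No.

Backdoor paths from U to T (paths whose first edge points into U):
  P1: U <- W -> S -> T
  P2: U <- W -> N -> T
  P3: U <- M -> T
  P4: U <- S <- W -> N -> T
  P5: U <- S -> T
Condition 1 (no descendant of U in the set): holds — descendants of U are {N, T}; none are in {M, S, W}.
Condition 2 (every backdoor path blocked by {M, S, W}):
  P1: blocked at fork node W ∈ conditioning set.
  P2: blocked at fork node W ∈ conditioning set.
  P3: blocked at fork node M ∈ conditioning set.
  P4: blocked at chain node S ∈ conditioning set.
  P5: blocked at fork node S ∈ conditioning set.
{M, S, W} satisfies the backdoor criterion.

Yes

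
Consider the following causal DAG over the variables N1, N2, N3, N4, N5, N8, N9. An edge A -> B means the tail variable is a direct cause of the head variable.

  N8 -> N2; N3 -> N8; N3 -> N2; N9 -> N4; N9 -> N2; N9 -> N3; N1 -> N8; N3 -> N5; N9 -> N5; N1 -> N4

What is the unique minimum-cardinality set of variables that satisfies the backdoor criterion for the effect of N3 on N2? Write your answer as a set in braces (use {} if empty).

{N9}

Variables eligible for adjustment (non-descendants of N3, excluding N3 and N2): {N1, N4, N9}.
Backdoor paths from N3 to N2:
  P1: N3 <- N9 -> N4 <- N1 -> N8 -> N2
  P2: N3 <- N9 -> N2
The empty set is not sufficient: P2 (N3 <- N9 -> N2) has no collider blocking it and no conditioned non-collider, so it is open.
Try {N9}:
  P1: blocked at fork node N9 ∈ conditioning set.
  P2: blocked at fork node N9 ∈ conditioning set.
{N9} contains no descendant of N3 and blocks every backdoor path.
No other singleton works — e.g. {N1} leaves P2 open — so {N9} is the unique smallest valid adjustment set.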